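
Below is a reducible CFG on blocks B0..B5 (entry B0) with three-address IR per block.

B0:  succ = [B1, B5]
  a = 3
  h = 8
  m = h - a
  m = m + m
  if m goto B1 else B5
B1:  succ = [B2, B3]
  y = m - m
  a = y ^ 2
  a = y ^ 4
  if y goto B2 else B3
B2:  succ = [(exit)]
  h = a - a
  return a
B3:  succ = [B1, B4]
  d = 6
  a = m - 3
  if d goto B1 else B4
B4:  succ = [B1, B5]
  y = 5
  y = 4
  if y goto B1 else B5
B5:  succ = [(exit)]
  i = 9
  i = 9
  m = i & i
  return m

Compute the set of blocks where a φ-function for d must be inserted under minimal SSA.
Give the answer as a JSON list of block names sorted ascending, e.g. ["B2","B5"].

Answer: ["B1", "B5"]

Derivation:
idom tree: B1←B0 B2←B1 B3←B1 B4←B3 B5←B0
Dom at joins:
  B1: preds {B0,B3,B4}: {B0} ∩ {B0,B1,B3} ∩ {B0,B1,B3,B4} = {B0}; idom=B0
  B5: preds {B0,B4}: {B0} ∩ {B0,B1,B3,B4} = {B0}; idom=B0

DF walk-up:
  B1←B0: walk · to B0
  B1←B3: walk B3→B1 to B0
  B1←B4: walk B4→B3→B1 to B0
  B5←B0: walk · to B0
  B5←B4: walk B4→B3→B1 to B0
  DF(B0)=∅
  DF(B1)={B1,B5}
  DF(B2)=∅
  DF(B3)={B1,B5}
  DF(B4)={B1,B5}
  DF(B5)=∅

φ for d: defs {B3}
  DF⁺ = {B1,B5}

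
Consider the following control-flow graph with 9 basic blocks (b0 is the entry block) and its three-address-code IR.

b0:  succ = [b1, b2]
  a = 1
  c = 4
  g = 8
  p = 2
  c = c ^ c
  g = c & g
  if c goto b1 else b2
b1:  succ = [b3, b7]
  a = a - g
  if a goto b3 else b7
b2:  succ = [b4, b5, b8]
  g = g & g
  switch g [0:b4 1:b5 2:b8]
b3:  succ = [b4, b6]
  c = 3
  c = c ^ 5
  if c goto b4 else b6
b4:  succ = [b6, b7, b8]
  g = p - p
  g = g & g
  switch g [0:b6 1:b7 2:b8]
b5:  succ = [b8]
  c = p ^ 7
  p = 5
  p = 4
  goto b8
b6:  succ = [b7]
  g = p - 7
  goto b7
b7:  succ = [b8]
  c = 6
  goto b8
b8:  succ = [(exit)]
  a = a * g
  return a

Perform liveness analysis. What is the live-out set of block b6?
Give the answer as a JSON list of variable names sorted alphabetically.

Block summaries:
  b0: {a,c,g,p} / ∅
  b1: {a} / {a,g}
  b2: {g} / {g}
  b3: {c} / ∅
  b4: {g} / {p}
  b5: {c,p} / {p}
  b6: {g} / {p}
  b7: {c} / ∅
  b8: {a} / {a,g}

Backward fixpoint:
  b0 li=∅ lo={a,g,p}
  b1 li={a,g,p} lo={a,g,p}
  b2 li={a,g,p} lo={a,g,p}
  b3 li={a,p} lo={a,p}
  b4 li={a,p} lo={a,g,p}
  b5 li={a,g,p} lo={a,g}
  b6 li={a,p} lo={a,g}
  b7 li={a,g} lo={a,g}
  b8 li={a,g} lo=∅

live-out(b6) = ["a", "g"]

Answer: ["a", "g"]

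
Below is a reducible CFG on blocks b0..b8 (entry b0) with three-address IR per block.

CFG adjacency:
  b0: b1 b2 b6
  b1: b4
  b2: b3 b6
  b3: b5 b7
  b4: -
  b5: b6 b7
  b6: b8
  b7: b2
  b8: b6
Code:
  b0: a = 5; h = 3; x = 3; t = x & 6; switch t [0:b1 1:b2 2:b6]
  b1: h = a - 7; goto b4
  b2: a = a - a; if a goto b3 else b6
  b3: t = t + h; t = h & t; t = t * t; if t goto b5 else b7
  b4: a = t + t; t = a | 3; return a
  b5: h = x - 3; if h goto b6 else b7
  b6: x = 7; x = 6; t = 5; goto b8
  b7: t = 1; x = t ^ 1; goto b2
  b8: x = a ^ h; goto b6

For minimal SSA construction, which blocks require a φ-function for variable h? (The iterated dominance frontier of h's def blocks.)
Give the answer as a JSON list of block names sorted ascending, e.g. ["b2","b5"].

idom tree: b1←b0 b2←b0 b3←b2 b4←b1 b5←b3 b6←b0 b7←b3 b8←b6
Dom at joins:
  b2: preds {b0,b7}: {b0} ∩ {b0,b2,b3,b7} = {b0}; idom=b0
  b6: preds {b0,b2,b5,b8}: {b0} ∩ {b0,b2} ∩ {b0,b2,b3,b5} ∩ {b0,b6,b8} = {b0}; idom=b0
  b7: preds {b3,b5}: {b0,b2,b3} ∩ {b0,b2,b3,b5} = {b0,b2,b3}; idom=b3

Frontier:
  b2←b0: walk · to b0
  b2←b7: walk b7→b3→b2 to b0
  b6←b0: walk · to b0
  b6←b2: walk b2 to b0
  b6←b5: walk b5→b3→b2 to b0
  b6←b8: walk b8→b6 to b0
  b7←b3: walk · to b3
  b7←b5: walk b5 to b3
  b0 → ∅
  b1 → ∅
  b2 → {b2,b6}
  b3 → {b2,b6}
  b4 → ∅
  b5 → {b6,b7}
  b6 → {b6}
  b7 → {b2}
  b8 → {b6}

φ for h: defs {b0,b1,b5}
  DF⁺ = {b2,b6,b7}

Answer: ["b2", "b6", "b7"]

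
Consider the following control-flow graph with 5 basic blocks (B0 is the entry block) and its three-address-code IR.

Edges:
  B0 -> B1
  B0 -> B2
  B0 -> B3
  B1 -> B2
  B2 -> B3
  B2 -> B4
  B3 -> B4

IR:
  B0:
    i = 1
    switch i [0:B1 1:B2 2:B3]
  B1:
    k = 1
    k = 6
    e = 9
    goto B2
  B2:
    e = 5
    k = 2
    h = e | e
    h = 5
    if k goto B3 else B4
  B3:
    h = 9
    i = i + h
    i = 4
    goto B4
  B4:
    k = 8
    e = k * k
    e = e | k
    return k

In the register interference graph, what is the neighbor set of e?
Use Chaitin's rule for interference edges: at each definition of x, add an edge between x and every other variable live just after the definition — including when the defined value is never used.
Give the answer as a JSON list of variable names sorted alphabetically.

Answer: ["i", "k"]

Working:
def/use:
  B0 def {i} use ∅
  B1 def {e,k} use ∅
  B2 def {e,h,k} use ∅
  B3 def {h,i} use {i}
  B4 def {e,k} use ∅

Live sets:
  B0: in=∅ out={i}
  B1: in={i} out={i}
  B2: in={i} out={i}
  B3: in={i} out=∅
  B4: in=∅ out=∅

Interference:
  e — {i,k}
  h — {i,k}
  i — {e,h,k}
  k — {e,h,i}

N(e) = ["i", "k"]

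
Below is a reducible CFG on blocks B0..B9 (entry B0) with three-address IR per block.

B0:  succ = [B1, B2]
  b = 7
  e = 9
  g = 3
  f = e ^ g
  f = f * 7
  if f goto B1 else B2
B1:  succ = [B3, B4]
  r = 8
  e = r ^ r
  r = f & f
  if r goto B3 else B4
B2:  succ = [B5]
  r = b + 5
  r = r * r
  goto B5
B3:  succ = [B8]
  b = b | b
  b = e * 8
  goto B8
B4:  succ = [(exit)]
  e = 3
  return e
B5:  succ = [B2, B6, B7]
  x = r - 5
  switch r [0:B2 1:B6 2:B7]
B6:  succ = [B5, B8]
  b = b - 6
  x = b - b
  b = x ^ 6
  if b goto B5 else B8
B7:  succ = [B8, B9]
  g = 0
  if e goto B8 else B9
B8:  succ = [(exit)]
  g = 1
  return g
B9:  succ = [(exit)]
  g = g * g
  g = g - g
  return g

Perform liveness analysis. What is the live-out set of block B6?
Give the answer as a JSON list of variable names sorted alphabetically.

Block summaries:
  B0: {b,e,f,g} / ∅
  B1: {e,r} / {f}
  B2: {r} / {b}
  B3: {b} / {b,e}
  B4: {e} / ∅
  B5: {x} / {r}
  B6: {b,x} / {b}
  B7: {g} / {e}
  B8: {g} / ∅
  B9: {g} / {g}

Liveness:
  live B0: ∅→{b,e,f}
  live B1: {b,f}→{b,e}
  live B2: {b,e}→{b,e,r}
  live B3: {b,e}→∅
  live B4: ∅→∅
  live B5: {b,e,r}→{b,e,r}
  live B6: {b,e,r}→{b,e,r}
  live B7: {e}→{g}
  live B8: ∅→∅
  live B9: {g}→∅

live-out(B6) = ["b", "e", "r"]

Answer: ["b", "e", "r"]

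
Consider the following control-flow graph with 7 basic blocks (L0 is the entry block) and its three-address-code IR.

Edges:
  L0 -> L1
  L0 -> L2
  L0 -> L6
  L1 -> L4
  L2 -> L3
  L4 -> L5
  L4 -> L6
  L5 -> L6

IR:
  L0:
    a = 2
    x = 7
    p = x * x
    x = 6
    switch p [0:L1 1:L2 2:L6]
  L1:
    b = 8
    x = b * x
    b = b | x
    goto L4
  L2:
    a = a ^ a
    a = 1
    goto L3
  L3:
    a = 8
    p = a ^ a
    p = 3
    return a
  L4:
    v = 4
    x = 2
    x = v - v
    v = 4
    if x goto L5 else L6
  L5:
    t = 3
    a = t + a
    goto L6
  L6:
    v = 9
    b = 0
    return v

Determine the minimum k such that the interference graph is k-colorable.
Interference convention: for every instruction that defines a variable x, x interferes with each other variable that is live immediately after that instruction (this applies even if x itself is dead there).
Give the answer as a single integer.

Answer: 4

Analysis:
Per-block:
  L0: {a,p,x} / ∅
  L1: {b,x} / {x}
  L2: {a} / {a}
  L3: {a,p} / ∅
  L4: {v,x} / ∅
  L5: {a,t} / {a}
  L6: {b,v} / ∅

Liveness:
  live L0: ∅→{a,x}
  live L1: {a,x}→{a}
  live L2: {a}→∅
  live L3: ∅→∅
  live L4: {a}→{a}
  live L5: {a}→∅
  live L6: ∅→∅

Conflict graph:
  a↔{b,p,t,v,x}
  b↔{a,v,x}
  p↔{a,x}
  t↔{a}
  v↔{a,b,x}
  x↔{a,b,p,v}

Colouring:
  {a,b,v,x} pairwise interfere (4-clique) ⇒ χ ≥ 4
  4-colouring: r0={a}  r1={t,x}  r2={b,p}  r3={v}
  χ = 4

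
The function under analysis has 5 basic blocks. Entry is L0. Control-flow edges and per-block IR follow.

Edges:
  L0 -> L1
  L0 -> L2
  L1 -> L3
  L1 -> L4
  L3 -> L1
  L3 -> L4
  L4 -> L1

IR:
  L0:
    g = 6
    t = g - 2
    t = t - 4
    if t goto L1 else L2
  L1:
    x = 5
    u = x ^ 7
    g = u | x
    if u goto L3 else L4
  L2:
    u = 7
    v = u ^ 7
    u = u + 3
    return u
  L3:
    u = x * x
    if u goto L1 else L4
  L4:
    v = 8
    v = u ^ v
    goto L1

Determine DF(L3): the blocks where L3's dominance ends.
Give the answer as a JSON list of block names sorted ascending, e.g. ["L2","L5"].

idom tree: L1←L0 L2←L0 L3←L1 L4←L1
Dom∩ at merges:
  L1: preds {L0,L3,L4}: {L0} ∩ {L0,L1,L3} ∩ {L0,L1,L4} = {L0}; idom=L0
  L4: preds {L1,L3}: {L0,L1} ∩ {L0,L1,L3} = {L0,L1}; idom=L1

DF derivation:
  join L1 pred L0: · stop@L0
  join L1 pred L3: L3→L1 stop@L0
  join L1 pred L4: L4→L1 stop@L0
  join L4 pred L1: · stop@L1
  join L4 pred L3: L3 stop@L1
  L0: DF=∅
  L1: DF={L1}
  L2: DF=∅
  L3: DF={L1,L4}
  L4: DF={L1}

DF(L3) = ["L1", "L4"]

Answer: ["L1", "L4"]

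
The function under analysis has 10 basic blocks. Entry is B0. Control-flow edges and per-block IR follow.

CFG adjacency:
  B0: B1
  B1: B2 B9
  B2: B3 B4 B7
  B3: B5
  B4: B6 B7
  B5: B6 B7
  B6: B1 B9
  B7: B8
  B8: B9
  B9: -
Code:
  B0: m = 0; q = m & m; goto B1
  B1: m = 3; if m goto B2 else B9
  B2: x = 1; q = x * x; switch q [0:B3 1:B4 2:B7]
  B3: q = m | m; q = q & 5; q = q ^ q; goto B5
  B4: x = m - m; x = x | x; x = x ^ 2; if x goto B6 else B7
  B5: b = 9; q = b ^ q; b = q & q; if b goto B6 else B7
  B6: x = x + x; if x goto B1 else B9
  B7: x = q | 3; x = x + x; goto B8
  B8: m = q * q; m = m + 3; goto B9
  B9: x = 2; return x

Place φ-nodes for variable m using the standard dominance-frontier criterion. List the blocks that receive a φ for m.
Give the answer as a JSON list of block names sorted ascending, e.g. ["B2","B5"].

idom tree: B1←B0 B2←B1 B3←B2 B4←B2 B5←B3 B6←B2 B7←B2 B8←B7 B9←B1
Join-block Dom:
  B1: preds {B0,B6}: {B0} ∩ {B0,B1,B2,B6} = {B0}; idom=B0
  B6: preds {B4,B5}: {B0,B1,B2,B4} ∩ {B0,B1,B2,B3,B5} = {B0,B1,B2}; idom=B2
  B7: preds {B2,B4,B5}: {B0,B1,B2} ∩ {B0,B1,B2,B4} ∩ {B0,B1,B2,B3,B5} = {B0,B1,B2}; idom=B2
  B9: preds {B1,B6,B8}: {B0,B1} ∩ {B0,B1,B2,B6} ∩ {B0,B1,B2,B7,B8} = {B0,B1}; idom=B1

DF walk-up:
  join B1 pred B0: · stop@B0
  join B1 pred B6: B6→B2→B1 stop@B0
  join B6 pred B4: B4 stop@B2
  join B6 pred B5: B5→B3 stop@B2
  join B7 pred B2: · stop@B2
  join B7 pred B4: B4 stop@B2
  join B7 pred B5: B5→B3 stop@B2
  join B9 pred B1: · stop@B1
  join B9 pred B6: B6→B2 stop@B1
  join B9 pred B8: B8→B7→B2 stop@B1
  B0 → ∅
  B1 → {B1}
  B2 → {B1,B9}
  B3 → {B6,B7}
  B4 → {B6,B7}
  B5 → {B6,B7}
  B6 → {B1,B9}
  B7 → {B9}
  B8 → {B9}
  B9 → ∅

φ for m: defs {B0,B1,B8}
  DF⁺ = {B1,B9}

Answer: ["B1", "B9"]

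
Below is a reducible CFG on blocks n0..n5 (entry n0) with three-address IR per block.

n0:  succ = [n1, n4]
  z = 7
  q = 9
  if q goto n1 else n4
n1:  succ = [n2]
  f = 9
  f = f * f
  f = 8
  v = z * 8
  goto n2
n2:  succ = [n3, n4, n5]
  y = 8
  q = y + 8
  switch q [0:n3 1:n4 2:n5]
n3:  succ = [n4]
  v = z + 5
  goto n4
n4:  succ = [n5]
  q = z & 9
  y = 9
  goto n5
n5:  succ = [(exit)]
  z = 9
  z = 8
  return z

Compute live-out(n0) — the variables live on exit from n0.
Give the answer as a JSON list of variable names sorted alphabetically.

Block summaries:
  n0: {q,z} / ∅
  n1: {f,v} / {z}
  n2: {q,y} / ∅
  n3: {v} / {z}
  n4: {q,y} / {z}
  n5: {z} / ∅

Live sets:
  n0: in=∅ out={z}
  n1: in={z} out={z}
  n2: in={z} out={z}
  n3: in={z} out={z}
  n4: in={z} out=∅
  n5: in=∅ out=∅

live-out(n0) = ["z"]

Answer: ["z"]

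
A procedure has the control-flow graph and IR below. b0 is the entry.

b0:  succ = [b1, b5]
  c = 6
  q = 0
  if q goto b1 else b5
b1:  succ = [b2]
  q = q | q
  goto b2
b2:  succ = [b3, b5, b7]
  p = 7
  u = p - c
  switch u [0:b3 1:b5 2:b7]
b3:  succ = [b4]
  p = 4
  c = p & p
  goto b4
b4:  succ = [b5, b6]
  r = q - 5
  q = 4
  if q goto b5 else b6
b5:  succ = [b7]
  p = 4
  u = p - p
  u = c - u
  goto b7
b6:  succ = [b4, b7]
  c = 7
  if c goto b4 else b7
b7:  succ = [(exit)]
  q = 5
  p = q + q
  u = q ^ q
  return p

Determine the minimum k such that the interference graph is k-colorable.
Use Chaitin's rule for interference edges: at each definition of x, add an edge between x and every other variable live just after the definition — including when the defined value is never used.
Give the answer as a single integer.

Answer: 4

Derivation:
def/use:
  b0: {c,q} / ∅
  b1: {q} / {q}
  b2: {p,u} / {c}
  b3: {c,p} / ∅
  b4: {q,r} / {q}
  b5: {p,u} / {c}
  b6: {c} / ∅
  b7: {p,q,u} / ∅

Liveness:
  b0 li=∅ lo={c,q}
  b1 li={c,q} lo={c,q}
  b2 li={c,q} lo={c,q}
  b3 li={q} lo={c,q}
  b4 li={c,q} lo={c,q}
  b5 li={c} lo=∅
  b6 li={q} lo={c,q}
  b7 li=∅ lo=∅

Interfere edges:
  c: {p,q,r,u}
  p: {c,q,u}
  q: {c,p,u}
  r: {c}
  u: {c,p,q}

Chromatic number:
  clique {c,p,q,u} ⇒ need ≥ 4
  assign c→R0 p→R1 q→R2 r→R1 u→R3 — no edge inside a register ⇒ χ ≤ 4
  χ = 4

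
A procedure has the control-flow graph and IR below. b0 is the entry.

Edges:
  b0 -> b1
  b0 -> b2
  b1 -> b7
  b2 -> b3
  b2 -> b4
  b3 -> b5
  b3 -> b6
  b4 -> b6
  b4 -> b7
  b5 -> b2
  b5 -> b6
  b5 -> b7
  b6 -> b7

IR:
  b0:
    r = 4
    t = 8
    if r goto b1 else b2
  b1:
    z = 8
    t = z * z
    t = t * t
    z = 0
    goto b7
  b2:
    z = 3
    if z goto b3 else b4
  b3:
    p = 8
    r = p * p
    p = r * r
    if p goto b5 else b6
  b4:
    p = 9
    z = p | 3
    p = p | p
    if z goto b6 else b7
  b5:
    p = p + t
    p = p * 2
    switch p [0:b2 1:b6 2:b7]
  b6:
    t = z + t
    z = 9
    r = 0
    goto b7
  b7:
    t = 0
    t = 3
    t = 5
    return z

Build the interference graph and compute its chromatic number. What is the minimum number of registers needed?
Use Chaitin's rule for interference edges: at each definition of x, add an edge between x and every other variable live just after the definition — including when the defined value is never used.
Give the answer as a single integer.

def/use:
  b0: {r,t} / ∅
  b1: {t,z} / ∅
  b2: {z} / ∅
  b3: {p,r} / ∅
  b4: {p,z} / ∅
  b5: {p} / {p,t}
  b6: {r,t,z} / {t,z}
  b7: {t} / {z}

Liveness:
  b0: in=∅ out={t}
  b1: in=∅ out={z}
  b2: in={t} out={t,z}
  b3: in={t,z} out={p,t,z}
  b4: in={t} out={t,z}
  b5: in={p,t,z} out={t,z}
  b6: in={t,z} out={z}
  b7: in={z} out=∅

Interfere edges:
  p: {t,z}
  r: {t,z}
  t: {p,r,z}
  z: {p,r,t}

Colouring:
  {p,t,z} pairwise interfere (3-clique) ⇒ χ ≥ 3
  assign p→r2 r→r2 t→r0 z→r1 — no edge inside a register ⇒ χ ≤ 3
  χ = 3

Answer: 3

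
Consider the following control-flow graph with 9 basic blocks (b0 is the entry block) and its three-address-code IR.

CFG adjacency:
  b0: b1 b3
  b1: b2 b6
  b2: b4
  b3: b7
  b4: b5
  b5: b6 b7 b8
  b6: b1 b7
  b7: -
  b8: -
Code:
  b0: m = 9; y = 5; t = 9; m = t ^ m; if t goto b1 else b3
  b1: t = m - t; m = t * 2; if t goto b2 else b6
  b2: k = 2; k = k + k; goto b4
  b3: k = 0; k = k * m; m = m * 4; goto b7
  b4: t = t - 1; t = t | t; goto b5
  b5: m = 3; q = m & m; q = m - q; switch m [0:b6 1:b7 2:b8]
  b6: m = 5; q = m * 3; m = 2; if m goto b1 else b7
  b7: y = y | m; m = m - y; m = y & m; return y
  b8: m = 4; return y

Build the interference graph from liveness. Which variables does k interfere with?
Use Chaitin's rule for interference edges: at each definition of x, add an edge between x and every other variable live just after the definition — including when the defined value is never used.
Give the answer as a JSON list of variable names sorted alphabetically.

Per-block:
  b0: def={m,t,y} ue=∅
  b1: def={m,t} ue={m,t}
  b2: def={k} ue=∅
  b3: def={k,m} ue={m}
  b4: def={t} ue={t}
  b5: def={m,q} ue=∅
  b6: def={m,q} ue=∅
  b7: def={m,y} ue={m,y}
  b8: def={m} ue={y}

Live sets:
  b0 li=∅ lo={m,t,y}
  b1 li={m,t,y} lo={t,y}
  b2 li={t,y} lo={t,y}
  b3 li={m,y} lo={m,y}
  b4 li={t,y} lo={t,y}
  b5 li={t,y} lo={m,t,y}
  b6 li={t,y} lo={m,t,y}
  b7 li={m,y} lo=∅
  b8 li={y} lo=∅

Interference:
  k↔{m,t,y}
  m↔{k,q,t,y}
  q↔{m,t,y}
  t↔{k,m,q,y}
  y↔{k,m,q,t}

N(k) = ["m", "t", "y"]

Answer: ["m", "t", "y"]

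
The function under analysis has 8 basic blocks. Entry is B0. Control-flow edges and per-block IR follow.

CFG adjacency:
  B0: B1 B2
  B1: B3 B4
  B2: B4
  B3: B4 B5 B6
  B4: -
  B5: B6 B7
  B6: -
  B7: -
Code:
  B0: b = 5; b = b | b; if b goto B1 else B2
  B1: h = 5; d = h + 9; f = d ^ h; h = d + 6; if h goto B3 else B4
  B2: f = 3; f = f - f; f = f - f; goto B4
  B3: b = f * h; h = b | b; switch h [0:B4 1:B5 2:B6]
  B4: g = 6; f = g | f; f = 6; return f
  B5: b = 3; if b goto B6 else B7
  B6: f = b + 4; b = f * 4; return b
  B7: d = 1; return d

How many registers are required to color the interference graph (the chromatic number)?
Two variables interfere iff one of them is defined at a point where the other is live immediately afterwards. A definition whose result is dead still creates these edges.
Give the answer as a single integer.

Answer: 3

Analysis:
Block summaries:
  B0 def {b} use ∅
  B1 def {d,f,h} use ∅
  B2 def {f} use ∅
  B3 def {b,h} use {f,h}
  B4 def {f,g} use {f}
  B5 def {b} use ∅
  B6 def {b,f} use {b}
  B7 def {d} use ∅

Backward fixpoint:
  live B0: ∅→∅
  live B1: ∅→{f,h}
  live B2: ∅→{f}
  live B3: {f,h}→{b,f}
  live B4: {f}→∅
  live B5: ∅→{b}
  live B6: {b}→∅
  live B7: ∅→∅

Interfere edges:
  b: {f,h}
  d: {f,h}
  f: {b,d,g,h}
  g: {f}
  h: {b,d,f}

Colouring:
  clique {b,f,h} ⇒ need ≥ 3
  assign b→r2 d→r2 f→r0 g→r1 h→r1 — no edge inside a register ⇒ χ ≤ 3
  χ = 3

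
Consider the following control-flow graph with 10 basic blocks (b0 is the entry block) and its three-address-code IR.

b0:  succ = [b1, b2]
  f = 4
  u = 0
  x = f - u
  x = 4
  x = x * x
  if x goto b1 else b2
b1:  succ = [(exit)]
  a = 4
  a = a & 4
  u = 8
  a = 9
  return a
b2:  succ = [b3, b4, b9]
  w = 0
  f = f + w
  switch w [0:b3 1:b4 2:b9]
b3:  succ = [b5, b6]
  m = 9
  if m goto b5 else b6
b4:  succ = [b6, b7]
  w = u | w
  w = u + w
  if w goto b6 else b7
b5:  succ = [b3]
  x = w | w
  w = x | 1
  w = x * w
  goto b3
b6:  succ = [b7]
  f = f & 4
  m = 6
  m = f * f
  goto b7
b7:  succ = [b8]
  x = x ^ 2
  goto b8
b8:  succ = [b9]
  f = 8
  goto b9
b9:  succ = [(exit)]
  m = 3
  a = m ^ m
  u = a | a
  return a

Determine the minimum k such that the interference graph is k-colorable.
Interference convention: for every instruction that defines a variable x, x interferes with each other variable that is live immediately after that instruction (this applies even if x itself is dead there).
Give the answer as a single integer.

Block summaries:
  b0: def={f,u,x} ue=∅
  b1: def={a,u} ue=∅
  b2: def={f,w} ue={f}
  b3: def={m} ue=∅
  b4: def={w} ue={u,w}
  b5: def={w,x} ue={w}
  b6: def={f,m} ue={f}
  b7: def={x} ue={x}
  b8: def={f} ue=∅
  b9: def={a,m,u} ue=∅

Liveness:
  b0: in=∅ out={f,u,x}
  b1: in=∅ out=∅
  b2: in={f,u,x} out={f,u,w,x}
  b3: in={f,w,x} out={f,w,x}
  b4: in={f,u,w,x} out={f,x}
  b5: in={f,w} out={f,w,x}
  b6: in={f,x} out={x}
  b7: in={x} out=∅
  b8: in=∅ out=∅
  b9: in=∅ out=∅

Conflict graph:
  a: {u}
  f: {m,u,w,x}
  m: {f,w,x}
  u: {a,f,w,x}
  w: {f,m,u,x}
  x: {f,m,u,w}

Registers:
  {f,m,w,x} pairwise interfere (4-clique) ⇒ χ ≥ 4
  4-colouring: c0={a,f}  c1={m,u}  c2={w}  c3={x}
  χ = 4

Answer: 4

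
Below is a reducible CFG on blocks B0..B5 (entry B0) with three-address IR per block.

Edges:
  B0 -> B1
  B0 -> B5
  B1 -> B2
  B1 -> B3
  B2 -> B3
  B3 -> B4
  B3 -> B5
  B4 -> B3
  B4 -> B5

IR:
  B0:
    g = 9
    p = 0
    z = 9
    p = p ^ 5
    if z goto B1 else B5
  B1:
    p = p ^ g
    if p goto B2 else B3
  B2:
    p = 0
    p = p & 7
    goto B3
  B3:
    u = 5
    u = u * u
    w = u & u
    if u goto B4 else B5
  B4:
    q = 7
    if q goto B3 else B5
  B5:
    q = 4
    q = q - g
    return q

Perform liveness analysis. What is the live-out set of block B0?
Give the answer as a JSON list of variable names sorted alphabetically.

Answer: ["g", "p"]

Working:
def/use:
  B0: def={g,p,z} ue=∅
  B1: def={p} ue={g,p}
  B2: def={p} ue=∅
  B3: def={u,w} ue=∅
  B4: def={q} ue=∅
  B5: def={q} ue={g}

Backward fixpoint:
  B0 li=∅ lo={g,p}
  B1 li={g,p} lo={g}
  B2 li={g} lo={g}
  B3 li={g} lo={g}
  B4 li={g} lo={g}
  B5 li={g} lo=∅

live-out(B0) = ["g", "p"]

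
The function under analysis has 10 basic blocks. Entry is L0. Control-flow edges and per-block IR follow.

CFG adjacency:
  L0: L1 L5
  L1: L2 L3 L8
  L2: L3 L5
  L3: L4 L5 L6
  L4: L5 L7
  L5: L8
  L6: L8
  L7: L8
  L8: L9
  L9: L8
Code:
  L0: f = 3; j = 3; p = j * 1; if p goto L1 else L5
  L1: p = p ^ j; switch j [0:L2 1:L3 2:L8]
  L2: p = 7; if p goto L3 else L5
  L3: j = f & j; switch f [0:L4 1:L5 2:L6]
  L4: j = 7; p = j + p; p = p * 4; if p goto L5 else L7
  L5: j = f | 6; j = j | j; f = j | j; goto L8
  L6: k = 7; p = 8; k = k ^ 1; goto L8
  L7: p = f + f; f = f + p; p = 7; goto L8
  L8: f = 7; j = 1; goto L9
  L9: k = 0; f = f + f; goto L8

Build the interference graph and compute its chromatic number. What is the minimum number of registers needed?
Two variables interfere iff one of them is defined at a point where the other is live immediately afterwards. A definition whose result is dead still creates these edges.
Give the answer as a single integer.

def/use:
  L0: def={f,j,p} ue=∅
  L1: def={p} ue={j,p}
  L2: def={p} ue=∅
  L3: def={j} ue={f,j}
  L4: def={j,p} ue={p}
  L5: def={f,j} ue={f}
  L6: def={k,p} ue=∅
  L7: def={f,p} ue={f}
  L8: def={f,j} ue=∅
  L9: def={f,k} ue={f}

Liveness:
  live L0: ∅→{f,j,p}
  live L1: {f,j,p}→{f,j,p}
  live L2: {f,j}→{f,j,p}
  live L3: {f,j,p}→{f,p}
  live L4: {f,p}→{f}
  live L5: {f}→∅
  live L6: ∅→∅
  live L7: {f}→∅
  live L8: ∅→{f}
  live L9: {f}→∅

Conflict graph:
  f — {j,k,p}
  j — {f,p}
  k — {f,p}
  p — {f,j,k}

Colouring:
  clique {f,j,p} ⇒ need ≥ 3
  assign f→R0 j→R2 k→R2 p→R1 — no edge inside a register ⇒ χ ≤ 3
  χ = 3

Answer: 3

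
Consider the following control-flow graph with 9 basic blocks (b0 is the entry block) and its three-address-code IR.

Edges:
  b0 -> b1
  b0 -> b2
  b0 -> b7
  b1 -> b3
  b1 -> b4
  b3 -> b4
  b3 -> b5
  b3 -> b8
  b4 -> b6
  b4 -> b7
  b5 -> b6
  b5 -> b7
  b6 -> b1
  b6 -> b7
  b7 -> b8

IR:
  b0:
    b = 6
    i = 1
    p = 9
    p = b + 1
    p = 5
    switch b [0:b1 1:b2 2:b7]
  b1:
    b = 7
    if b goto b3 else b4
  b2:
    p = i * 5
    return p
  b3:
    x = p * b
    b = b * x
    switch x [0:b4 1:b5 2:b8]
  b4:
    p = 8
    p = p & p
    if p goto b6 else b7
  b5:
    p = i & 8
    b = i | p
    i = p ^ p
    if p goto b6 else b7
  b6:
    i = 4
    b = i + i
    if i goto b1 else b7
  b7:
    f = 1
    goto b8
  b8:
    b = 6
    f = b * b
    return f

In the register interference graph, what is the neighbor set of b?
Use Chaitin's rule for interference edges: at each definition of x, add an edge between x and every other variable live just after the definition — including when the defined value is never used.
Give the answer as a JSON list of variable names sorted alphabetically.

Per-block:
  b0 def {b,i,p} use ∅
  b1 def {b} use ∅
  b2 def {p} use {i}
  b3 def {b,x} use {b,p}
  b4 def {p} use ∅
  b5 def {b,i,p} use {i}
  b6 def {b,i} use ∅
  b7 def {f} use ∅
  b8 def {b,f} use ∅

Liveness:
  b0: in=∅ out={i,p}
  b1: in={i,p} out={b,i,p}
  b2: in={i} out=∅
  b3: in={b,i,p} out={i}
  b4: in=∅ out={p}
  b5: in={i} out={p}
  b6: in={p} out={i,p}
  b7: in=∅ out=∅
  b8: in=∅ out=∅

Conflict graph:
  b↔{i,p,x}
  f↔∅
  i↔{b,p,x}
  p↔{b,i}
  x↔{b,i}

N(b) = ["i", "p", "x"]

Answer: ["i", "p", "x"]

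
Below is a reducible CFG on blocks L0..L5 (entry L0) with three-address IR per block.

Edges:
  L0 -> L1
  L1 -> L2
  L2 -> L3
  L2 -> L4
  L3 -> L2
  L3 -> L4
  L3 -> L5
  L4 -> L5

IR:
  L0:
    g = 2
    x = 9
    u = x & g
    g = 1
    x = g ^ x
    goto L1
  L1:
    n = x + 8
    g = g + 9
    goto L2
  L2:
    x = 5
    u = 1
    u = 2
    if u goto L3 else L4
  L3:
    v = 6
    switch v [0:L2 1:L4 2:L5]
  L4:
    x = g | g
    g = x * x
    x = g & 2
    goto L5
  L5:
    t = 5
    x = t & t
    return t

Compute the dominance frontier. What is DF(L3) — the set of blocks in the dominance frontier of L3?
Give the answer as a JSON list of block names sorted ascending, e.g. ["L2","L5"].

idom tree: L1←L0 L2←L1 L3←L2 L4←L2 L5←L2
Join-block Dom:
  L2: preds {L1,L3}: {L0,L1} ∩ {L0,L1,L2,L3} = {L0,L1}; idom=L1
  L4: preds {L2,L3}: {L0,L1,L2} ∩ {L0,L1,L2,L3} = {L0,L1,L2}; idom=L2
  L5: preds {L3,L4}: {L0,L1,L2,L3} ∩ {L0,L1,L2,L4} = {L0,L1,L2}; idom=L2

DF walk-up:
  L2←L1: walk · to L1
  L2←L3: walk L3→L2 to L1
  L4←L2: walk · to L2
  L4←L3: walk L3 to L2
  L5←L3: walk L3 to L2
  L5←L4: walk L4 to L2
  DF(L0)=∅
  DF(L1)=∅
  DF(L2)={L2}
  DF(L3)={L2,L4,L5}
  DF(L4)={L5}
  DF(L5)=∅

DF(L3) = ["L2", "L4", "L5"]

Answer: ["L2", "L4", "L5"]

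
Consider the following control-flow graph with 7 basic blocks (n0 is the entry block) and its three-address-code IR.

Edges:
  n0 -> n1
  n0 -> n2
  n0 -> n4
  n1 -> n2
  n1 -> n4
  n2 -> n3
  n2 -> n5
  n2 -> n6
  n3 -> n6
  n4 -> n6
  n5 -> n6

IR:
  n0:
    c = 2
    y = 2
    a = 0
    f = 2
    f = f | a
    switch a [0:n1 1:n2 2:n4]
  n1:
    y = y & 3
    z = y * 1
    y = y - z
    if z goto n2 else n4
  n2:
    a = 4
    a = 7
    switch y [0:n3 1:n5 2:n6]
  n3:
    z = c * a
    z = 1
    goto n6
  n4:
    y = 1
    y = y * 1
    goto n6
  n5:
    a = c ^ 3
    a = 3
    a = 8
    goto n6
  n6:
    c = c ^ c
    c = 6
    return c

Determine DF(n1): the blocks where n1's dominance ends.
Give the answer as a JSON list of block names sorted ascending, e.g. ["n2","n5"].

idom tree: n1←n0 n2←n0 n3←n2 n4←n0 n5←n2 n6←n0
Dom∩ at merges:
  n2: preds {n0,n1}: {n0} ∩ {n0,n1} = {n0}; idom=n0
  n4: preds {n0,n1}: {n0} ∩ {n0,n1} = {n0}; idom=n0
  n6: preds {n2,n3,n4,n5}: {n0,n2} ∩ {n0,n2,n3} ∩ {n0,n4} ∩ {n0,n2,n5} = {n0}; idom=n0

Frontier:
  n2←n0: walk · to n0
  n2←n1: walk n1 to n0
  n4←n0: walk · to n0
  n4←n1: walk n1 to n0
  n6←n2: walk n2 to n0
  n6←n3: walk n3→n2 to n0
  n6←n4: walk n4 to n0
  n6←n5: walk n5→n2 to n0
  DF(n0)=∅
  DF(n1)={n2,n4}
  DF(n2)={n6}
  DF(n3)={n6}
  DF(n4)={n6}
  DF(n5)={n6}
  DF(n6)=∅

DF(n1) = ["n2", "n4"]

Answer: ["n2", "n4"]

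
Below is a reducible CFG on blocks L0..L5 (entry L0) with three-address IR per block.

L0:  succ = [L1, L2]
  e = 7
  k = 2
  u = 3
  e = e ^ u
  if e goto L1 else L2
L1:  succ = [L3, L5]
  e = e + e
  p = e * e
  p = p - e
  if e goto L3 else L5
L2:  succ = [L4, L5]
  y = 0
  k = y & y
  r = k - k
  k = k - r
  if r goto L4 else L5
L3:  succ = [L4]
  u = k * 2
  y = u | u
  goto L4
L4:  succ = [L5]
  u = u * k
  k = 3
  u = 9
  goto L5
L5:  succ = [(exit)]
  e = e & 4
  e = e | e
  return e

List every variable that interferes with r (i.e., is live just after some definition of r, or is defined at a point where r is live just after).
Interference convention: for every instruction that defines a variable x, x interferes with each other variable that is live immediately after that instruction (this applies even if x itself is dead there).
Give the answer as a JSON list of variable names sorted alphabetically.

Answer: ["e", "k", "u"]

Derivation:
def/use:
  L0: def={e,k,u} ue=∅
  L1: def={e,p} ue={e}
  L2: def={k,r,y} ue=∅
  L3: def={u,y} ue={k}
  L4: def={k,u} ue={k,u}
  L5: def={e} ue={e}

Backward fixpoint:
  live L0: ∅→{e,k,u}
  live L1: {e,k}→{e,k}
  live L2: {e,u}→{e,k,u}
  live L3: {e,k}→{e,k,u}
  live L4: {e,k,u}→{e}
  live L5: {e}→∅

Interference:
  e: {k,p,r,u,y}
  k: {e,p,r,u,y}
  p: {e,k}
  r: {e,k,u}
  u: {e,k,r,y}
  y: {e,k,u}

N(r) = ["e", "k", "u"]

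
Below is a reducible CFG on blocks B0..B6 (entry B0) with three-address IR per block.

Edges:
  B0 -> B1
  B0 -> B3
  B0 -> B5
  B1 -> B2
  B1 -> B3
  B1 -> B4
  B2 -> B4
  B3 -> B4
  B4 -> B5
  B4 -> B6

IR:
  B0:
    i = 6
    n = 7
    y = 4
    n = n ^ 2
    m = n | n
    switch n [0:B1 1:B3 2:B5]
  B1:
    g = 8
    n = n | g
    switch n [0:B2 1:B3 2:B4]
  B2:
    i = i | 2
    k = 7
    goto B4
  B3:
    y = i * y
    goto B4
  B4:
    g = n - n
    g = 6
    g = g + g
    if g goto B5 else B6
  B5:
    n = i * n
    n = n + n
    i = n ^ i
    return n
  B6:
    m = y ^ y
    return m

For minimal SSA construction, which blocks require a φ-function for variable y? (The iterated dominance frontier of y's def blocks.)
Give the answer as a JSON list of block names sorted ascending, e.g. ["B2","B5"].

Answer: ["B4", "B5"]

Analysis:
idom tree: B1←B0 B2←B1 B3←B0 B4←B0 B5←B0 B6←B4
Join-block Dom:
  B3: preds {B0,B1}: {B0} ∩ {B0,B1} = {B0}; idom=B0
  B4: preds {B1,B2,B3}: {B0,B1} ∩ {B0,B1,B2} ∩ {B0,B3} = {B0}; idom=B0
  B5: preds {B0,B4}: {B0} ∩ {B0,B4} = {B0}; idom=B0

DF walk-up:
  B3←B0: walk · to B0
  B3←B1: walk B1 to B0
  B4←B1: walk B1 to B0
  B4←B2: walk B2→B1 to B0
  B4←B3: walk B3 to B0
  B5←B0: walk · to B0
  B5←B4: walk B4 to B0
  B0: DF=∅
  B1: DF={B3,B4}
  B2: DF={B4}
  B3: DF={B4}
  B4: DF={B5}
  B5: DF=∅
  B6: DF=∅

φ for y: defs {B0,B3}
  DF⁺ = {B4,B5}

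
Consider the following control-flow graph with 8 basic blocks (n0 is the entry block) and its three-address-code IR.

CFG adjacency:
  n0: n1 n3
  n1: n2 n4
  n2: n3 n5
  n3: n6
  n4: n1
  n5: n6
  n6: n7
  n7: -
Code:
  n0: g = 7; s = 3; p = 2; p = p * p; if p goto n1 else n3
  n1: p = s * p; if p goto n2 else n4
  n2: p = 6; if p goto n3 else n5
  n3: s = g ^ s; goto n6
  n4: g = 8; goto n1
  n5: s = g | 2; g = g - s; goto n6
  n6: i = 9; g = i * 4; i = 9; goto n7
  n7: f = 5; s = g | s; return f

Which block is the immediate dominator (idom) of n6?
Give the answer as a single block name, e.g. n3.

idom tree: n1←n0 n2←n1 n3←n0 n4←n1 n5←n2 n6←n0 n7←n6
Dom at joins:
  n1: preds {n0,n4}: {n0} ∩ {n0,n1,n4} = {n0}; idom=n0
  n3: preds {n0,n2}: {n0} ∩ {n0,n1,n2} = {n0}; idom=n0
  n6: preds {n3,n5}: {n0,n3} ∩ {n0,n1,n2,n5} = {n0}; idom=n0

idom(n6) = n0

Answer: n0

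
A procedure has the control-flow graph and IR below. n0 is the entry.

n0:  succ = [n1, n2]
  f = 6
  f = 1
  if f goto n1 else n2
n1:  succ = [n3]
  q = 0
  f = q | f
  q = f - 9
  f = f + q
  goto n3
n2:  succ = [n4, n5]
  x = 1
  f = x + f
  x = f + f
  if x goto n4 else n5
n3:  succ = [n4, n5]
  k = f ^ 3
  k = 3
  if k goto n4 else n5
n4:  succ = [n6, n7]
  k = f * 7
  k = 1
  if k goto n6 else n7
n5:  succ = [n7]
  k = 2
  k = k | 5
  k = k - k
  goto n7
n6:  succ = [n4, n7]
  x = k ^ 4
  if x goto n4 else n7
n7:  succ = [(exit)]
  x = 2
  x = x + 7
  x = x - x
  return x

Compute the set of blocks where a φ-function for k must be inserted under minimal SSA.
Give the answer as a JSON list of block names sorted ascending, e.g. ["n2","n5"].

idom tree: n1←n0 n2←n0 n3←n1 n4←n0 n5←n0 n6←n4 n7←n0
Dom at joins:
  n4: preds {n2,n3,n6}: {n0,n2} ∩ {n0,n1,n3} ∩ {n0,n4,n6} = {n0}; idom=n0
  n5: preds {n2,n3}: {n0,n2} ∩ {n0,n1,n3} = {n0}; idom=n0
  n7: preds {n4,n5,n6}: {n0,n4} ∩ {n0,n5} ∩ {n0,n4,n6} = {n0}; idom=n0

DF derivation:
  n4←n2: walk n2 to n0
  n4←n3: walk n3→n1 to n0
  n4←n6: walk n6→n4 to n0
  n5←n2: walk n2 to n0
  n5←n3: walk n3→n1 to n0
  n7←n4: walk n4 to n0
  n7←n5: walk n5 to n0
  n7←n6: walk n6→n4 to n0
  DF(n0)=∅
  DF(n1)={n4,n5}
  DF(n2)={n4,n5}
  DF(n3)={n4,n5}
  DF(n4)={n4,n7}
  DF(n5)={n7}
  DF(n6)={n4,n7}
  DF(n7)=∅

φ for k: defs {n3,n4,n5}
  DF⁺ = {n4,n5,n7}

Answer: ["n4", "n5", "n7"]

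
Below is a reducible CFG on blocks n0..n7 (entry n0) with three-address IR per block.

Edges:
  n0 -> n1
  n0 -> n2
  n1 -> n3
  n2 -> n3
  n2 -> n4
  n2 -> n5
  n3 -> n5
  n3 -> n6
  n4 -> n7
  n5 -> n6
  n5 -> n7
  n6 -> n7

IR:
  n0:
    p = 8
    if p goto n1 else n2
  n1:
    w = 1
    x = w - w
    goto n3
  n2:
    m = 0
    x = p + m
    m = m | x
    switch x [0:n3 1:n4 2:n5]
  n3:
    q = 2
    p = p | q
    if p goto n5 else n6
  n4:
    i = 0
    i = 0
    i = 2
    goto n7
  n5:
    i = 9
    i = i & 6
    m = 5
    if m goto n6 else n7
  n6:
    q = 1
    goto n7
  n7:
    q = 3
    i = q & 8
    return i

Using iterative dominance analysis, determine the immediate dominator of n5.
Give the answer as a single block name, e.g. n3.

Answer: n0

Analysis:
idom tree: n1←n0 n2←n0 n3←n0 n4←n2 n5←n0 n6←n0 n7←n0
Dom at joins:
  n3: preds {n1,n2}: {n0,n1} ∩ {n0,n2} = {n0}; idom=n0
  n5: preds {n2,n3}: {n0,n2} ∩ {n0,n3} = {n0}; idom=n0
  n6: preds {n3,n5}: {n0,n3} ∩ {n0,n5} = {n0}; idom=n0
  n7: preds {n4,n5,n6}: {n0,n2,n4} ∩ {n0,n5} ∩ {n0,n6} = {n0}; idom=n0

idom(n5) = n0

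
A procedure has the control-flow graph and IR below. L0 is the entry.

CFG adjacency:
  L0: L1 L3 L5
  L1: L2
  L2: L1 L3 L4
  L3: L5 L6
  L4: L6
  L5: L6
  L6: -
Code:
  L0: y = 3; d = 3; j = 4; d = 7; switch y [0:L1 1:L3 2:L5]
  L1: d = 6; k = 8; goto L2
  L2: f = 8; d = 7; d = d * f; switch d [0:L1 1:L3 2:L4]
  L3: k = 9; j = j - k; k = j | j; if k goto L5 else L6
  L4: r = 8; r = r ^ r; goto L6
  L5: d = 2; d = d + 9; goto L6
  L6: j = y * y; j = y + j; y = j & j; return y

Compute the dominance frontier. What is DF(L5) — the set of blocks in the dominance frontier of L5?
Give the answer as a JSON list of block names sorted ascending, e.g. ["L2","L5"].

Answer: ["L6"]

Analysis:
idom tree: L1←L0 L2←L1 L3←L0 L4←L2 L5←L0 L6←L0
Join-block Dom:
  L1: preds {L0,L2}: {L0} ∩ {L0,L1,L2} = {L0}; idom=L0
  L3: preds {L0,L2}: {L0} ∩ {L0,L1,L2} = {L0}; idom=L0
  L5: preds {L0,L3}: {L0} ∩ {L0,L3} = {L0}; idom=L0
  L6: preds {L3,L4,L5}: {L0,L3} ∩ {L0,L1,L2,L4} ∩ {L0,L5} = {L0}; idom=L0

DF derivation:
  L1←L0: walk · to L0
  L1←L2: walk L2→L1 to L0
  L3←L0: walk · to L0
  L3←L2: walk L2→L1 to L0
  L5←L0: walk · to L0
  L5←L3: walk L3 to L0
  L6←L3: walk L3 to L0
  L6←L4: walk L4→L2→L1 to L0
  L6←L5: walk L5 to L0
  L0: DF=∅
  L1: DF={L1,L3,L6}
  L2: DF={L1,L3,L6}
  L3: DF={L5,L6}
  L4: DF={L6}
  L5: DF={L6}
  L6: DF=∅

DF(L5) = ["L6"]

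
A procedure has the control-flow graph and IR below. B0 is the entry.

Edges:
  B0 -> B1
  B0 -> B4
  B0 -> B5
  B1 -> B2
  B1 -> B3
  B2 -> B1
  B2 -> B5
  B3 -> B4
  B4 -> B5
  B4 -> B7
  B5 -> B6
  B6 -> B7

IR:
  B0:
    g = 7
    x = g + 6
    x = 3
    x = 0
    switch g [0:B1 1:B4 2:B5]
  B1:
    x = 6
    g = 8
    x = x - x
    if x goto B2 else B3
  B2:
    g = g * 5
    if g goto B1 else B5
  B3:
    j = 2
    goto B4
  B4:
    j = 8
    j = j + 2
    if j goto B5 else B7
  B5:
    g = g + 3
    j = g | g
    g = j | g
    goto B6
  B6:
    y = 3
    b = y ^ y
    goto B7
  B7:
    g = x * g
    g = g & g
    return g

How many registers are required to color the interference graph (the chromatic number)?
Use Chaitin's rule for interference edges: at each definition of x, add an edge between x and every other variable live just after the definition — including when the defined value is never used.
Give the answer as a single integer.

def/use:
  B0 def {g,x} use ∅
  B1 def {g,x} use ∅
  B2 def {g} use {g}
  B3 def {j} use ∅
  B4 def {j} use ∅
  B5 def {g,j} use {g}
  B6 def {b,y} use ∅
  B7 def {g} use {g,x}

Backward fixpoint:
  B0: in=∅ out={g,x}
  B1: in=∅ out={g,x}
  B2: in={g,x} out={g,x}
  B3: in={g,x} out={g,x}
  B4: in={g,x} out={g,x}
  B5: in={g,x} out={g,x}
  B6: in={g,x} out={g,x}
  B7: in={g,x} out=∅

Interfere edges:
  b — {g,x}
  g — {b,j,x,y}
  j — {g,x}
  x — {b,g,j,y}
  y — {g,x}

Registers:
  clique {b,g,x} ⇒ need ≥ 3
  assign b→R2 g→R0 j→R2 x→R1 y→R2 — no edge inside a register ⇒ χ ≤ 3
  χ = 3

Answer: 3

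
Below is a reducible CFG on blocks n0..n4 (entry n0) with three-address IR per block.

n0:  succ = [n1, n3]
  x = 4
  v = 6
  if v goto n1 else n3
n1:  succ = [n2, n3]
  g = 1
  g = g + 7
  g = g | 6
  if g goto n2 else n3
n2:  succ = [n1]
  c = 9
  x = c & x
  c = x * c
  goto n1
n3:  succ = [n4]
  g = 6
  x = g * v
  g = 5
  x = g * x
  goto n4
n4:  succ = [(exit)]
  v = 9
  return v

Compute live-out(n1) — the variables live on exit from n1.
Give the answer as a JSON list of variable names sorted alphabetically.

Answer: ["v", "x"]

Working:
Block summaries:
  n0: {v,x} / ∅
  n1: {g} / ∅
  n2: {c,x} / {x}
  n3: {g,x} / {v}
  n4: {v} / ∅

Live sets:
  n0: in=∅ out={v,x}
  n1: in={v,x} out={v,x}
  n2: in={v,x} out={v,x}
  n3: in={v} out=∅
  n4: in=∅ out=∅

live-out(n1) = ["v", "x"]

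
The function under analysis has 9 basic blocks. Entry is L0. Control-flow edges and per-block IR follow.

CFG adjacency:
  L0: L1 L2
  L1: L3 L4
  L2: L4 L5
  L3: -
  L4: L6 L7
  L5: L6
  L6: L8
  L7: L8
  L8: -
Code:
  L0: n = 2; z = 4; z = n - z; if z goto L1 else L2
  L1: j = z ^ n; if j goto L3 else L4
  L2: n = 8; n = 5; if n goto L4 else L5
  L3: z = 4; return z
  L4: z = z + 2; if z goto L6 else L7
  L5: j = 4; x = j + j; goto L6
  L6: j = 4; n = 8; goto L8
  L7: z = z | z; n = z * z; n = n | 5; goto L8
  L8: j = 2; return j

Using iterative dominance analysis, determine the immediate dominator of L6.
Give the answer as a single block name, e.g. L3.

idom tree: L1←L0 L2←L0 L3←L1 L4←L0 L5←L2 L6←L0 L7←L4 L8←L0
Join-block Dom:
  L4: preds {L1,L2}: {L0,L1} ∩ {L0,L2} = {L0}; idom=L0
  L6: preds {L4,L5}: {L0,L4} ∩ {L0,L2,L5} = {L0}; idom=L0
  L8: preds {L6,L7}: {L0,L6} ∩ {L0,L4,L7} = {L0}; idom=L0

idom(L6) = L0

Answer: L0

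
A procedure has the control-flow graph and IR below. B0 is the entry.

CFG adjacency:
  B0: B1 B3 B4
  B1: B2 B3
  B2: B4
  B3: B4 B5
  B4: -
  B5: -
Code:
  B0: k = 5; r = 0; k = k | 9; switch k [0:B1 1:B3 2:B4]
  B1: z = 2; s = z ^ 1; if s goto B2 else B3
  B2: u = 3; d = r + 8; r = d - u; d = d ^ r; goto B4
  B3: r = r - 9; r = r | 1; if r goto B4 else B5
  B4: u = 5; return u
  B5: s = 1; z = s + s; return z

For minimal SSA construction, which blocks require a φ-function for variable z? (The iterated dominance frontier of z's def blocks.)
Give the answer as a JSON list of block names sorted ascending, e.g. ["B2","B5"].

idom tree: B1←B0 B2←B1 B3←B0 B4←B0 B5←B3
Dom∩ at merges:
  B3: preds {B0,B1}: {B0} ∩ {B0,B1} = {B0}; idom=B0
  B4: preds {B0,B2,B3}: {B0} ∩ {B0,B1,B2} ∩ {B0,B3} = {B0}; idom=B0

DF walk-up:
  join B3 pred B0: · stop@B0
  join B3 pred B1: B1 stop@B0
  join B4 pred B0: · stop@B0
  join B4 pred B2: B2→B1 stop@B0
  join B4 pred B3: B3 stop@B0
  B0 → ∅
  B1 → {B3,B4}
  B2 → {B4}
  B3 → {B4}
  B4 → ∅
  B5 → ∅

φ for z: defs {B1,B5}
  DF⁺ = {B3,B4}

Answer: ["B3", "B4"]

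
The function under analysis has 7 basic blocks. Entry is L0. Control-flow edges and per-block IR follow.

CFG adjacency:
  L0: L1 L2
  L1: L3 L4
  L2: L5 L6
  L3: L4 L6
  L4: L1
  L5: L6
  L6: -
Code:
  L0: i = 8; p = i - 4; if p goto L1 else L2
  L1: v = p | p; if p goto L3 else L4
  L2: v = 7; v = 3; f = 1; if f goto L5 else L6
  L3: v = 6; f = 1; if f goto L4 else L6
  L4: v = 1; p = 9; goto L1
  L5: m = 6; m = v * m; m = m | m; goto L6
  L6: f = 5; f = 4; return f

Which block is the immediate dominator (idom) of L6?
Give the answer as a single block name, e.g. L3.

Answer: L0

Working:
idom tree: L1←L0 L2←L0 L3←L1 L4←L1 L5←L2 L6←L0
Join-block Dom:
  L1: preds {L0,L4}: {L0} ∩ {L0,L1,L4} = {L0}; idom=L0
  L4: preds {L1,L3}: {L0,L1} ∩ {L0,L1,L3} = {L0,L1}; idom=L1
  L6: preds {L2,L3,L5}: {L0,L2} ∩ {L0,L1,L3} ∩ {L0,L2,L5} = {L0}; idom=L0

idom(L6) = L0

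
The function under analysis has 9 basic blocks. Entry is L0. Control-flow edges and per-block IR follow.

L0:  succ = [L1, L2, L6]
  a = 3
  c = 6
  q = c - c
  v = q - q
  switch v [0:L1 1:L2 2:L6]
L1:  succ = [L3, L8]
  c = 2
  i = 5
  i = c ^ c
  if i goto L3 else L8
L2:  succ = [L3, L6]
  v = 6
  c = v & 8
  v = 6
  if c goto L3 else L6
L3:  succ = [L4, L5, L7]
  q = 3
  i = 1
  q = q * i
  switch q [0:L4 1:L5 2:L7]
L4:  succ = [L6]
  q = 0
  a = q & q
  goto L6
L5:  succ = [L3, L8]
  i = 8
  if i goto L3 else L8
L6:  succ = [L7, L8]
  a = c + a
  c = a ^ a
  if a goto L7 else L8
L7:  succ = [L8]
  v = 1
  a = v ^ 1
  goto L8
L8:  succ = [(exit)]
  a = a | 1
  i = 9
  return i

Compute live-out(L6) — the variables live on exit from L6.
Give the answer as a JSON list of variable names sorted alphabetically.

Per-block:
  L0: def={a,c,q,v} ue=∅
  L1: def={c,i} ue=∅
  L2: def={c,v} ue=∅
  L3: def={i,q} ue=∅
  L4: def={a,q} ue=∅
  L5: def={i} ue=∅
  L6: def={a,c} ue={a,c}
  L7: def={a,v} ue=∅
  L8: def={a,i} ue={a}

Backward fixpoint:
  live L0: ∅→{a,c}
  live L1: {a}→{a,c}
  live L2: {a}→{a,c}
  live L3: {a,c}→{a,c}
  live L4: {c}→{a,c}
  live L5: {a,c}→{a,c}
  live L6: {a,c}→{a}
  live L7: ∅→{a}
  live L8: {a}→∅

live-out(L6) = ["a"]

Answer: ["a"]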